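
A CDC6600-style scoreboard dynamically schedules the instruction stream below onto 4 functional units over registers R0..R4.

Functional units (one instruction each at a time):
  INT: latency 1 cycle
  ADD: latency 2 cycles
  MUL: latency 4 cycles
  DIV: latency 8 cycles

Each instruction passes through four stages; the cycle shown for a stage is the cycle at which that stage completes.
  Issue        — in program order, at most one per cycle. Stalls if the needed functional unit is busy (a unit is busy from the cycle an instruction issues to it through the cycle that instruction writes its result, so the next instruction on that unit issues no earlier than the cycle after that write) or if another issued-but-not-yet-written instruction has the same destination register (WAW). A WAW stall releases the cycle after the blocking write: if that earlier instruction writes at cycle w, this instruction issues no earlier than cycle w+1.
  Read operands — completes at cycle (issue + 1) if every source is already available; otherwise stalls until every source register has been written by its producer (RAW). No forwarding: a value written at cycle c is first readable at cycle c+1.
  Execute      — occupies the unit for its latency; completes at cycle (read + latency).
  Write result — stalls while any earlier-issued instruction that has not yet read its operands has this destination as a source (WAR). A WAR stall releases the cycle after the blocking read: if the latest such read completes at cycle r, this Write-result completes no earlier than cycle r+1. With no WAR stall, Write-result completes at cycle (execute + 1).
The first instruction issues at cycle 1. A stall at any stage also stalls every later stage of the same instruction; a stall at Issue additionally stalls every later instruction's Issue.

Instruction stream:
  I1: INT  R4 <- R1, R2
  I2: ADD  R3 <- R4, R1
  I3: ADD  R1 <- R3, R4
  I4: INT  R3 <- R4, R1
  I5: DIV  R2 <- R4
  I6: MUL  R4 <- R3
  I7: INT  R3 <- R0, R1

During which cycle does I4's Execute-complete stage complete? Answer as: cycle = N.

cycle 1: I1 issues→INT
cycle 2: I1 reads · I2 issues→ADD
cycle 3: I1 exec-done
cycle 4: I1 writes R4
cycle 5: I2 reads
cycle 7: I2 exec-done
cycle 8: I2 writes R3
cycle 9: I3 issues→ADD
cycle 10: I3 reads · I4 issues→INT
cycle 11: I5 issues→DIV
cycle 12: I3 exec-done · I5 reads · I6 issues→MUL
cycle 13: I3 writes R1
cycle 14: I4 reads
cycle 15: I4 exec-done
cycle 16: I4 writes R3
cycle 17: I6 reads · I7 issues→INT
cycle 18: I7 reads
cycle 19: I7 exec-done
cycle 20: I5 exec-done · I7 writes R3
cycle 21: I5 writes R2 · I6 exec-done
cycle 22: I6 writes R4

cycle = 15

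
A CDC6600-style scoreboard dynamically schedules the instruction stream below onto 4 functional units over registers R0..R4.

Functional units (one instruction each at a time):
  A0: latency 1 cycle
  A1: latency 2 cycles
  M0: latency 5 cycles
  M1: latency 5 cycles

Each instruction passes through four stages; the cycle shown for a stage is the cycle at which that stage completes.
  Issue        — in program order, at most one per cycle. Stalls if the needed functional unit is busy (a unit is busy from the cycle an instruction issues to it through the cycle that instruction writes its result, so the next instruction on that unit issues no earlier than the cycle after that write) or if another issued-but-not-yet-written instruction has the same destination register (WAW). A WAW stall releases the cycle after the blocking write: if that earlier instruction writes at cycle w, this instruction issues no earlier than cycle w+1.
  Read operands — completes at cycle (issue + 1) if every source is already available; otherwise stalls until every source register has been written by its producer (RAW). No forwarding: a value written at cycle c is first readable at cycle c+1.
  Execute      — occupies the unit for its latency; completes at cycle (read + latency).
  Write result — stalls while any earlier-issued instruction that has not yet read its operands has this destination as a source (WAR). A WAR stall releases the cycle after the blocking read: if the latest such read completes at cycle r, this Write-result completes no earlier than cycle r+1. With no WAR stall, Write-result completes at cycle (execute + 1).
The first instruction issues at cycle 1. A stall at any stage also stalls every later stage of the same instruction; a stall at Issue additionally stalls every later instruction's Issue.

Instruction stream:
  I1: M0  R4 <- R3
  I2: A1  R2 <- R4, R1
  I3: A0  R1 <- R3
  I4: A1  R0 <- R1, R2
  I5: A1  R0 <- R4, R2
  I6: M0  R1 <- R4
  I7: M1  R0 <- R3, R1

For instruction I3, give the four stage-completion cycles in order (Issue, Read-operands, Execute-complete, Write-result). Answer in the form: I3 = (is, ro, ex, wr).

I3 = (3, 4, 5, 10)

cycle 1: issue I1 (M0)
cycle 2: I1 read-ops; issue I2 (A1)
cycle 3: issue I3 (A0)
cycle 4: I3 read-ops
cycle 5: I3 finished on A0
cycle 7: I1 finished on M0
cycle 8: I1→R4
cycle 9: I2 read-ops
cycle 10: I3→R1
cycle 11: I2 finished on A1
cycle 12: I2→R2
cycle 13: issue I4 (A1)
cycle 14: I4 read-ops
cycle 16: I4 finished on A1
cycle 17: I4→R0
cycle 18: issue I5 (A1)
cycle 19: I5 read-ops; issue I6 (M0)
cycle 20: I6 read-ops
cycle 21: I5 finished on A1
cycle 22: I5→R0
cycle 23: issue I7 (M1)
cycle 25: I6 finished on M0
cycle 26: I6→R1
cycle 27: I7 read-ops
cycle 32: I7 finished on M1
cycle 33: I7→R0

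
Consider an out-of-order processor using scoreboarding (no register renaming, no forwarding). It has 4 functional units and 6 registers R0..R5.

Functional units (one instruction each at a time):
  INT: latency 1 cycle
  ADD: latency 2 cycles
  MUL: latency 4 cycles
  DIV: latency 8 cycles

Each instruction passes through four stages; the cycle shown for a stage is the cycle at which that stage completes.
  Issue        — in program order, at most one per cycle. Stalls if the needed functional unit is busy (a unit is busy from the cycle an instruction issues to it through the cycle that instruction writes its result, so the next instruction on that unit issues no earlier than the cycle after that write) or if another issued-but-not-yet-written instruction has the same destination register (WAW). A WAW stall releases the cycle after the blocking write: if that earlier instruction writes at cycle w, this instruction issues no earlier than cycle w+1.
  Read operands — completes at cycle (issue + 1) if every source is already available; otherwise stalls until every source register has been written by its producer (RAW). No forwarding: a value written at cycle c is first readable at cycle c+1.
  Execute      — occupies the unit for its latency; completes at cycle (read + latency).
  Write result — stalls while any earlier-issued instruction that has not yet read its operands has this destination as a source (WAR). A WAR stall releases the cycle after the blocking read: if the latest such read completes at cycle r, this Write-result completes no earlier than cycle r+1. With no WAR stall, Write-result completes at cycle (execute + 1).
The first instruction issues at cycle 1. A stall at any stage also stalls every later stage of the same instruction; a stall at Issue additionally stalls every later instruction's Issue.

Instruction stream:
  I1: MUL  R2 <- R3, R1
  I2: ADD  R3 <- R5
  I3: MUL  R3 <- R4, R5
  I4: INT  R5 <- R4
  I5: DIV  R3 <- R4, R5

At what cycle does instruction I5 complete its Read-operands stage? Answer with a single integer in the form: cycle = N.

I1: IS=1 RO=2 EX=6 WR=7
I2: IS=2 RO=3 EX=5 WR=6
I3: IS=8 RO=9 EX=13 WR=14  [struct: MUL busy until I1 writes@7]
I4: IS=9 RO=10 EX=11 WR=12
I5: IS=15 RO=16 EX=24 WR=25  [WAW R3: wait I3 write@14]

cycle = 16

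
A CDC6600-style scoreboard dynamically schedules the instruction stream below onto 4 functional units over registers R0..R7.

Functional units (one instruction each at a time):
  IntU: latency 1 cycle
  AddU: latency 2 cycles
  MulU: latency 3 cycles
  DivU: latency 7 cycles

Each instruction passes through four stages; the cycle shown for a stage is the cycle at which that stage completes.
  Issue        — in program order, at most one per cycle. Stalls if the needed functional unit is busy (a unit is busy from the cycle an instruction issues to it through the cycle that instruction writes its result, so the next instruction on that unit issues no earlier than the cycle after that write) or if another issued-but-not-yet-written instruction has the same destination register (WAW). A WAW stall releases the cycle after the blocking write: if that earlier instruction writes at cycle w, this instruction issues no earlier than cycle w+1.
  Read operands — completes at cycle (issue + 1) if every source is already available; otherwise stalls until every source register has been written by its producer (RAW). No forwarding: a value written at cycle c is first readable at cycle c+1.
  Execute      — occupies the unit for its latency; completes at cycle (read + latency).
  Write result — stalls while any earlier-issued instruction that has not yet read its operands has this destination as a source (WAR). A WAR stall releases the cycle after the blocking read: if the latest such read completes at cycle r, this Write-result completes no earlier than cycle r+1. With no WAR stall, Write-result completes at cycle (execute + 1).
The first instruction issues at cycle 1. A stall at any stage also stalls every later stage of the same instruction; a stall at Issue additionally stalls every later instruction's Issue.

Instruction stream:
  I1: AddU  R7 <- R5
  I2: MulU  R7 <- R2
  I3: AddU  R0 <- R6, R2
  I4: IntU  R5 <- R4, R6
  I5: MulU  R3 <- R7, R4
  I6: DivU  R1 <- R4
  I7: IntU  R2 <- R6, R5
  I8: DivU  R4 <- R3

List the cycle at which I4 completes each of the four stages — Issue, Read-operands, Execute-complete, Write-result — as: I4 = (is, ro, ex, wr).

t=1  I1 issues→AddU
t=2  I1 reads
t=4  I1 exec-done
t=5  I1 writes R7
t=6  I2 issues→MulU
t=7  I2 reads | I3 issues→AddU
t=8  I3 reads | I4 issues→IntU
t=9  I4 reads
t=10  I2 exec-done | I3 exec-done | I4 exec-done
t=11  I2 writes R7 | I3 writes R0 | I4 writes R5
t=12  I5 issues→MulU
t=13  I5 reads | I6 issues→DivU
t=14  I6 reads | I7 issues→IntU
t=15  I7 reads
t=16  I5 exec-done | I7 exec-done
t=17  I5 writes R3 | I7 writes R2
t=21  I6 exec-done
t=22  I6 writes R1
t=23  I8 issues→DivU
t=24  I8 reads
t=31  I8 exec-done
t=32  I8 writes R4

I4 = (8, 9, 10, 11)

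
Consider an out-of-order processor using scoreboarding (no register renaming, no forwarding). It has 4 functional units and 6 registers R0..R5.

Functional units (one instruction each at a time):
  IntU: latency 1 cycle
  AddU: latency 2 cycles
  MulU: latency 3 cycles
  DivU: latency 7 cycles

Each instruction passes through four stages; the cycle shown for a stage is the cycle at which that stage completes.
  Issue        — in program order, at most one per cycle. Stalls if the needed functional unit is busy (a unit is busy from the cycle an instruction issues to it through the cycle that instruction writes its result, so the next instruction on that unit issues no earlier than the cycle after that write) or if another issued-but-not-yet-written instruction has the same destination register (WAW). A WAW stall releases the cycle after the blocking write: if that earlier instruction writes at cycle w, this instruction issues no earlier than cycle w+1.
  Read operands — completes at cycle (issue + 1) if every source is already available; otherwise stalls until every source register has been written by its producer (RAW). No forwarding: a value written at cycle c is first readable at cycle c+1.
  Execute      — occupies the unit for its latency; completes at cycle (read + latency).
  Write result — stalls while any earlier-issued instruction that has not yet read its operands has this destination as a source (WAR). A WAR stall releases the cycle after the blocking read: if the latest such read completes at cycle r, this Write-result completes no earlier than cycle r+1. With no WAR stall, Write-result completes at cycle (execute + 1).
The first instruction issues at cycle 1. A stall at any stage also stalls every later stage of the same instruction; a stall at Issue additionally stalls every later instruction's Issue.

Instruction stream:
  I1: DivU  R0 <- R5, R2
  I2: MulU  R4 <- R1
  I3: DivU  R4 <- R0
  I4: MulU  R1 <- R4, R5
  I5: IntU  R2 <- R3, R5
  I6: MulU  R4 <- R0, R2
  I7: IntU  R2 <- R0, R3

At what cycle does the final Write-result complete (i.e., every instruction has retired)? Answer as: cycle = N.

t=1  I1 issues→DivU
t=2  I1 reads; I2 issues→MulU
t=3  I2 reads
t=6  I2 exec-done
t=7  I2 writes R4
t=9  I1 exec-done
t=10  I1 writes R0
t=11  I3 issues→DivU
t=12  I3 reads; I4 issues→MulU
t=13  I5 issues→IntU
t=14  I5 reads
t=15  I5 exec-done
t=16  I5 writes R2
t=19  I3 exec-done
t=20  I3 writes R4
t=21  I4 reads
t=24  I4 exec-done
t=25  I4 writes R1
t=26  I6 issues→MulU
t=27  I6 reads; I7 issues→IntU
t=28  I7 reads
t=29  I7 exec-done
t=30  I6 exec-done; I7 writes R2
t=31  I6 writes R4

cycle = 31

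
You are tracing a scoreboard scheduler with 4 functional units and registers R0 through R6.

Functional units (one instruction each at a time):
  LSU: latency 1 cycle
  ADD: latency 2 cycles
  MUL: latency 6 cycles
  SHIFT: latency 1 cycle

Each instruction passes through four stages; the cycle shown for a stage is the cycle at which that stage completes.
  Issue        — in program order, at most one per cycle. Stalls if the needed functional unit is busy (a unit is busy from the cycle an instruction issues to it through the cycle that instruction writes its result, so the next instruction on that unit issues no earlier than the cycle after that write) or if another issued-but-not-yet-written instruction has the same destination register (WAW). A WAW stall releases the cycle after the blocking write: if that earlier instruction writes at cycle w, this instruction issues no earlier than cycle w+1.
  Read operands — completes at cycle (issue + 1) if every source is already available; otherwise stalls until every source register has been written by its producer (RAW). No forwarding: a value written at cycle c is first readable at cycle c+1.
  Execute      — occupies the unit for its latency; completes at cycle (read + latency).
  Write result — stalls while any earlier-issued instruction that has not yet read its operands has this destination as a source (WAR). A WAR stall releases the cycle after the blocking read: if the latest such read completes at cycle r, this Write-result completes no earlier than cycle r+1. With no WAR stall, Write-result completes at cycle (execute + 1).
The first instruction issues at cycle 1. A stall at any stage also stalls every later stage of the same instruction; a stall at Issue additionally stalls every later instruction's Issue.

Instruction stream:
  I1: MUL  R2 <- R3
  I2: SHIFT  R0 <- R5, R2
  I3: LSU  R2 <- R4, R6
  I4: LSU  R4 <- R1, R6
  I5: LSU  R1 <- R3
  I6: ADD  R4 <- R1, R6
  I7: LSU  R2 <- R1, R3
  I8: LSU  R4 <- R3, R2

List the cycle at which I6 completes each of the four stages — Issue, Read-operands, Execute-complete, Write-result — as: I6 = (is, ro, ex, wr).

I1 -> (1, 2, 8, 9)
I2 -> (2, 10, 11, 12)  // RAW R2: wait I1 write@9
I3 -> (10, 11, 12, 13)  // WAW R2: wait I1 write@9
I4 -> (14, 15, 16, 17)  // struct: LSU busy until I3 writes@13
I5 -> (18, 19, 20, 21)  // struct: LSU busy until I4 writes@17
I6 -> (19, 22, 24, 25)  // RAW R1: wait I5 write@21
I7 -> (22, 23, 24, 25)  // struct: LSU busy until I5 writes@21
I8 -> (26, 27, 28, 29)  // struct: LSU busy until I7 writes@25

I6 = (19, 22, 24, 25)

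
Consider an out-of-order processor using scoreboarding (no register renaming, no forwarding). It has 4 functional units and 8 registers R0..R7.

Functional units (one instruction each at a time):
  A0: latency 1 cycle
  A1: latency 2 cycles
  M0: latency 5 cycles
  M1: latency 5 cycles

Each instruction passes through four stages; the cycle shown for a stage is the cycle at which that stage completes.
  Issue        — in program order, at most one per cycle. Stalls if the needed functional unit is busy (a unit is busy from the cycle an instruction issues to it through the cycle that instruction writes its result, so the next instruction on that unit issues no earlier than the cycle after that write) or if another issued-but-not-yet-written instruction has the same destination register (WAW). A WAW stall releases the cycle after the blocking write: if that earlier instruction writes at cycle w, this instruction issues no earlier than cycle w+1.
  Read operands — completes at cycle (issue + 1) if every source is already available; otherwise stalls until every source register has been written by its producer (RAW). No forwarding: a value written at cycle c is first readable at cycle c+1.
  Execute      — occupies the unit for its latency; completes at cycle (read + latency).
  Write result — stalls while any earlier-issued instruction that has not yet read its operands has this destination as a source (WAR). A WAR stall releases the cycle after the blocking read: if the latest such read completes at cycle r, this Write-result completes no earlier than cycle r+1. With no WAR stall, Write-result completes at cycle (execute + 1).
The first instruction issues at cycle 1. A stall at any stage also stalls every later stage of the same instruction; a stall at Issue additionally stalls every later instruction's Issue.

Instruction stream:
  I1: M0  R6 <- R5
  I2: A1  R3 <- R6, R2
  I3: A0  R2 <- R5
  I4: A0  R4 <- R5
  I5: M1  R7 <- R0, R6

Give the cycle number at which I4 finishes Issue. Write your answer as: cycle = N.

1) issue 1, read 2, done 7, write 8
2) issue 2, read 9, done 11, write 12  <RAW R6: wait I1 write@8>
3) issue 3, read 4, done 5, write 10  <WAR R2: wait I2 read@9>
4) issue 11, read 12, done 13, write 14  <struct: A0 busy until I3 writes@10>
5) issue 12, read 13, done 18, write 19

cycle = 11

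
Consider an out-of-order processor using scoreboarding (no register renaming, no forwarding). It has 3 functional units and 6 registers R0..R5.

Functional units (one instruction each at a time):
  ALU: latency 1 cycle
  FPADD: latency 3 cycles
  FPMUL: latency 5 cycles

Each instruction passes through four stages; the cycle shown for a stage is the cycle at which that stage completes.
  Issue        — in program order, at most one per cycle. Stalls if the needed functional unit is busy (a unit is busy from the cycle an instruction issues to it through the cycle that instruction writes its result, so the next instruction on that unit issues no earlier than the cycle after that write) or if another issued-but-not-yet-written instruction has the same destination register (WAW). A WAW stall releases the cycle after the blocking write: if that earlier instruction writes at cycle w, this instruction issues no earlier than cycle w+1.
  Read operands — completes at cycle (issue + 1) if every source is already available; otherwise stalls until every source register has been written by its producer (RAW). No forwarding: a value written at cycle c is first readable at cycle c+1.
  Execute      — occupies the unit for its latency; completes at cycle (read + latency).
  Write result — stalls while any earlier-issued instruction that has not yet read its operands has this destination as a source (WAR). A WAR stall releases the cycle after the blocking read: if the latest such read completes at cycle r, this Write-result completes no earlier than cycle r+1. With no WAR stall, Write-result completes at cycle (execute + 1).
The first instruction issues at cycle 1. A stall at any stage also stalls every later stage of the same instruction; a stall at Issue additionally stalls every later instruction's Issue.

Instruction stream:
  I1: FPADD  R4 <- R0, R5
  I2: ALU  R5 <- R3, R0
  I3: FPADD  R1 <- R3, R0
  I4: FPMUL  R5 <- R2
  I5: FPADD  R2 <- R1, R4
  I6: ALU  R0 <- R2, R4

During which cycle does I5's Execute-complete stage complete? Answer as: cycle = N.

cycle = 17

cycle 1: I1 issues→FPADD
cycle 2: I1 reads · I2 issues→ALU
cycle 3: I2 reads
cycle 4: I2 exec-done
cycle 5: I1 exec-done · I2 writes R5
cycle 6: I1 writes R4
cycle 7: I3 issues→FPADD
cycle 8: I3 reads · I4 issues→FPMUL
cycle 9: I4 reads
cycle 11: I3 exec-done
cycle 12: I3 writes R1
cycle 13: I5 issues→FPADD
cycle 14: I4 exec-done · I5 reads · I6 issues→ALU
cycle 15: I4 writes R5
cycle 17: I5 exec-done
cycle 18: I5 writes R2
cycle 19: I6 reads
cycle 20: I6 exec-done
cycle 21: I6 writes R0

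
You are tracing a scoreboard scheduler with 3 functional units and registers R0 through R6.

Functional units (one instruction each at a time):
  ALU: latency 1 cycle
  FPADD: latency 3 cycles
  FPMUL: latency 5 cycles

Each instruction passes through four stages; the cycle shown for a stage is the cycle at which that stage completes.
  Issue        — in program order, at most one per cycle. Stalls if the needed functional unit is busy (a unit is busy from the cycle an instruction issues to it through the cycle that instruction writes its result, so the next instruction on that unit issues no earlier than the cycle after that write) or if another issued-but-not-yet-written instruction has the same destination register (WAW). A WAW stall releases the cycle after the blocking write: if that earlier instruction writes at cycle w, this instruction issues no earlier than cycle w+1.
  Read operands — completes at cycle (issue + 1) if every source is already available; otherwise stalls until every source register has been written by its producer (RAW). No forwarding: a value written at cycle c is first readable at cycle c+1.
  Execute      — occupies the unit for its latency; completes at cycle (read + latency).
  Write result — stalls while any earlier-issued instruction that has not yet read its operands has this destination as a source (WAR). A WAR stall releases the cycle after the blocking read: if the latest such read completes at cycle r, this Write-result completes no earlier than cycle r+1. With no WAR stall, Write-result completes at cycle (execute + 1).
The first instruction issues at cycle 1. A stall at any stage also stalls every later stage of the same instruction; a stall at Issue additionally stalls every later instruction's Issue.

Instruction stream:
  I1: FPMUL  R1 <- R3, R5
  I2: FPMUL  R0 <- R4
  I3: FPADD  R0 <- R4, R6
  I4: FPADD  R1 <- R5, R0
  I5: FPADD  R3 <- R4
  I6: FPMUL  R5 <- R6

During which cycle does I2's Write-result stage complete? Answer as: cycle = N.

t=1  I1 dispatched to FPMUL
t=2  I1 operands ready
t=7  I1 complete
t=8  R1←I1
t=9  I2 dispatched to FPMUL
t=10  I2 operands ready
t=15  I2 complete
t=16  R0←I2
t=17  I3 dispatched to FPADD
t=18  I3 operands ready
t=21  I3 complete
t=22  R0←I3
t=23  I4 dispatched to FPADD
t=24  I4 operands ready
t=27  I4 complete
t=28  R1←I4
t=29  I5 dispatched to FPADD
t=30  I5 operands ready | I6 dispatched to FPMUL
t=31  I6 operands ready
t=33  I5 complete
t=34  R3←I5
t=36  I6 complete
t=37  R5←I6

cycle = 16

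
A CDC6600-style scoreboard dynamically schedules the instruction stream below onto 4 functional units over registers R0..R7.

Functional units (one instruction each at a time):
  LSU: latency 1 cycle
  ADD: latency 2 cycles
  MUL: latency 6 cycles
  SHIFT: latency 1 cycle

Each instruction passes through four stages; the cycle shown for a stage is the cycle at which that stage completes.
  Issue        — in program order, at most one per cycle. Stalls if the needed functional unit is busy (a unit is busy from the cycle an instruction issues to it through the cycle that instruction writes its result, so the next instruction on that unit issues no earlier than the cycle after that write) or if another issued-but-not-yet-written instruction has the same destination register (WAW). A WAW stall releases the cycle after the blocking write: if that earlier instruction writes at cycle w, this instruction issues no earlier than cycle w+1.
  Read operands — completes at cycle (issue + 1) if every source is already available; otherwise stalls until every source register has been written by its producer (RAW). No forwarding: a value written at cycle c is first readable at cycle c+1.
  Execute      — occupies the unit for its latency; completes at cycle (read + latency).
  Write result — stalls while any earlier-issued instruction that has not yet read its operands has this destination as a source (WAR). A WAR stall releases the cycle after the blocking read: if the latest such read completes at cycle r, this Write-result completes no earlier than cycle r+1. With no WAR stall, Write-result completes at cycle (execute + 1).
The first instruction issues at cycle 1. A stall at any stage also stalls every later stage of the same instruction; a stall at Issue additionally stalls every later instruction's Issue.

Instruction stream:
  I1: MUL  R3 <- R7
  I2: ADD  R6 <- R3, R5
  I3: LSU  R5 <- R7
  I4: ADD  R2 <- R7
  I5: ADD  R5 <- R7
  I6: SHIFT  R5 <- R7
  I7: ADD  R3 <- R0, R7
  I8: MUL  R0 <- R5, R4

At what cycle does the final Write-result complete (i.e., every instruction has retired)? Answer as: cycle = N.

I1: IS=1 RO=2 EX=8 WR=9
I2: IS=2 RO=10 EX=12 WR=13  [RAW R3: wait I1 write@9]
I3: IS=3 RO=4 EX=5 WR=11  [WAR R5: wait I2 read@10]
I4: IS=14 RO=15 EX=17 WR=18  [struct: ADD busy until I2 writes@13]
I5: IS=19 RO=20 EX=22 WR=23  [struct: ADD busy until I4 writes@18]
I6: IS=24 RO=25 EX=26 WR=27  [WAW R5: wait I5 write@23]
I7: IS=25 RO=26 EX=28 WR=29
I8: IS=26 RO=28 EX=34 WR=35  [RAW R5: wait I6 write@27]

cycle = 35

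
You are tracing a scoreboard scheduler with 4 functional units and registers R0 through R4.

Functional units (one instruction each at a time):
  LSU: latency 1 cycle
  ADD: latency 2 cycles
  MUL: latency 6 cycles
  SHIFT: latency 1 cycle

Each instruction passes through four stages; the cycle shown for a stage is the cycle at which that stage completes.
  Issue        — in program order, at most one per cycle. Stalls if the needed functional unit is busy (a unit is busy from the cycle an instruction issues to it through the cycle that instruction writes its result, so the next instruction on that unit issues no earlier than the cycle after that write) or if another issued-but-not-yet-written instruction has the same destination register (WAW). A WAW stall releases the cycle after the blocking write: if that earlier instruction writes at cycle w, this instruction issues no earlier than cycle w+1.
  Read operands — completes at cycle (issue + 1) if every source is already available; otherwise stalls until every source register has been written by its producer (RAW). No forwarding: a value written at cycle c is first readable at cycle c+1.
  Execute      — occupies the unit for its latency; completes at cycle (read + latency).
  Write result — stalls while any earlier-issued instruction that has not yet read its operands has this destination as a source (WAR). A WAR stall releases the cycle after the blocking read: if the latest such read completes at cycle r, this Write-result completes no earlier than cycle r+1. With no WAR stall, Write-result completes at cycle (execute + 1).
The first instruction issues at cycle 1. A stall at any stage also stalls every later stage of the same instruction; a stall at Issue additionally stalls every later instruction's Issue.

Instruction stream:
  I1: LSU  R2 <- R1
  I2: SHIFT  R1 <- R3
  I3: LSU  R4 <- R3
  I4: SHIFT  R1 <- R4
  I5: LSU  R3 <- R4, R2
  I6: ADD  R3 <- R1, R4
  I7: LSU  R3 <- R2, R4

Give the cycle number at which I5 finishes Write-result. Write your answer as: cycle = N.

cycle = 12

  I1 | 1 | 2 | 3 | 4
  I2 | 2 | 3 | 4 | 5
  I3 | 5 | 6 | 7 | 8   struct: LSU busy until I1 writes@4
  I4 | 6 | 9 | 10 | 11   RAW R4: wait I3 write@8
  I5 | 9 | 10 | 11 | 12   struct: LSU busy until I3 writes@8
  I6 | 13 | 14 | 16 | 17   WAW R3: wait I5 write@12
  I7 | 18 | 19 | 20 | 21   WAW R3: wait I6 write@17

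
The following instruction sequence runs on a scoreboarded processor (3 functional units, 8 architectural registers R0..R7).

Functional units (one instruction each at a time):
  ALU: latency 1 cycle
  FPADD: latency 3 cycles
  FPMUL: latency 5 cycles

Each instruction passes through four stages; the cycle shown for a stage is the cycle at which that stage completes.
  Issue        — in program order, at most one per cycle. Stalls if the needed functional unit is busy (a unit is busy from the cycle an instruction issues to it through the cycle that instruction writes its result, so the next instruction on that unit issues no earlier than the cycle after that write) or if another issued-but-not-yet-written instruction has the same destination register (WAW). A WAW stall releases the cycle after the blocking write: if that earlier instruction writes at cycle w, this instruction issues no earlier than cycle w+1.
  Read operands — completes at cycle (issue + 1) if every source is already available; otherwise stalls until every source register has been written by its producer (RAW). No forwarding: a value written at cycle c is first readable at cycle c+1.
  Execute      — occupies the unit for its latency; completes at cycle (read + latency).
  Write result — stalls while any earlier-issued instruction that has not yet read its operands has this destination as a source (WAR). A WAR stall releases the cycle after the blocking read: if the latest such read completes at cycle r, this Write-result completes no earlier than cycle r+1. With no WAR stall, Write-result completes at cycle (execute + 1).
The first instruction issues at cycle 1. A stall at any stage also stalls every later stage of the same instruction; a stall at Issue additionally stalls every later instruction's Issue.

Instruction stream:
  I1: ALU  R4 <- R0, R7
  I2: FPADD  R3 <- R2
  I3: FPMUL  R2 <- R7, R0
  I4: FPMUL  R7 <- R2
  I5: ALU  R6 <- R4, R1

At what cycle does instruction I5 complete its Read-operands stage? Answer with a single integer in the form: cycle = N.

I1  is:1  ro:2  ex:3  wr:4
I2  is:2  ro:3  ex:6  wr:7
I3  is:3  ro:4  ex:9  wr:10
I4  is:11  ro:12  ex:17  wr:18  — struct: FPMUL busy until I3 writes@10
I5  is:12  ro:13  ex:14  wr:15

cycle = 13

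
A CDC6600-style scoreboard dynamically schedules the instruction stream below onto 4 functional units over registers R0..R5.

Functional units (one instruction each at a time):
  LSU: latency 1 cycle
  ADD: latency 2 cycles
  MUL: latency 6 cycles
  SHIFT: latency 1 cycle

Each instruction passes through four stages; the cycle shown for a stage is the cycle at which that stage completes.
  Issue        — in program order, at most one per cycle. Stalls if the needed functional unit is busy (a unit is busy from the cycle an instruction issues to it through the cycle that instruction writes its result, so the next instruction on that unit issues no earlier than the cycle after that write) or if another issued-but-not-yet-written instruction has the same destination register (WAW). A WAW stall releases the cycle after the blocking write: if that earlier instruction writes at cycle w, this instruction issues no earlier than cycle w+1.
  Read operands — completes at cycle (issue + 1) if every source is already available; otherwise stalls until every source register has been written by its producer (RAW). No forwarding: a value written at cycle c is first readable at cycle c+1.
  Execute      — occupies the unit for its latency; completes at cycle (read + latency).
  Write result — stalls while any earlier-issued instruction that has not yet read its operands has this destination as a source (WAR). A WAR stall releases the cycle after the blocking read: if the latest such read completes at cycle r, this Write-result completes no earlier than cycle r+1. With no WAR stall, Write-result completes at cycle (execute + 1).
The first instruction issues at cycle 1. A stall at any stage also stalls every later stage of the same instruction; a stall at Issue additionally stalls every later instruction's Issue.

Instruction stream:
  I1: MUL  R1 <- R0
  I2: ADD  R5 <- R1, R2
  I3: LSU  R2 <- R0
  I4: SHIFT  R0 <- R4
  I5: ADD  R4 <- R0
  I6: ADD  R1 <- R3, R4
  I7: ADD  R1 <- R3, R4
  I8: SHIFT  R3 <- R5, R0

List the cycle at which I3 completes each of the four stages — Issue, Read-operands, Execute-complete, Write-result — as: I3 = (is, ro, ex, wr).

[1] I1 issues→MUL
[2] I1 reads · I2 issues→ADD
[3] I3 issues→LSU
[4] I3 reads · I4 issues→SHIFT
[5] I3 exec-done · I4 reads
[6] I4 exec-done
[7] I4 writes R0
[8] I1 exec-done
[9] I1 writes R1
[10] I2 reads
[11] I3 writes R2
[12] I2 exec-done
[13] I2 writes R5
[14] I5 issues→ADD
[15] I5 reads
[17] I5 exec-done
[18] I5 writes R4
[19] I6 issues→ADD
[20] I6 reads
[22] I6 exec-done
[23] I6 writes R1
[24] I7 issues→ADD
[25] I7 reads · I8 issues→SHIFT
[26] I8 reads
[27] I7 exec-done · I8 exec-done
[28] I7 writes R1 · I8 writes R3

I3 = (3, 4, 5, 11)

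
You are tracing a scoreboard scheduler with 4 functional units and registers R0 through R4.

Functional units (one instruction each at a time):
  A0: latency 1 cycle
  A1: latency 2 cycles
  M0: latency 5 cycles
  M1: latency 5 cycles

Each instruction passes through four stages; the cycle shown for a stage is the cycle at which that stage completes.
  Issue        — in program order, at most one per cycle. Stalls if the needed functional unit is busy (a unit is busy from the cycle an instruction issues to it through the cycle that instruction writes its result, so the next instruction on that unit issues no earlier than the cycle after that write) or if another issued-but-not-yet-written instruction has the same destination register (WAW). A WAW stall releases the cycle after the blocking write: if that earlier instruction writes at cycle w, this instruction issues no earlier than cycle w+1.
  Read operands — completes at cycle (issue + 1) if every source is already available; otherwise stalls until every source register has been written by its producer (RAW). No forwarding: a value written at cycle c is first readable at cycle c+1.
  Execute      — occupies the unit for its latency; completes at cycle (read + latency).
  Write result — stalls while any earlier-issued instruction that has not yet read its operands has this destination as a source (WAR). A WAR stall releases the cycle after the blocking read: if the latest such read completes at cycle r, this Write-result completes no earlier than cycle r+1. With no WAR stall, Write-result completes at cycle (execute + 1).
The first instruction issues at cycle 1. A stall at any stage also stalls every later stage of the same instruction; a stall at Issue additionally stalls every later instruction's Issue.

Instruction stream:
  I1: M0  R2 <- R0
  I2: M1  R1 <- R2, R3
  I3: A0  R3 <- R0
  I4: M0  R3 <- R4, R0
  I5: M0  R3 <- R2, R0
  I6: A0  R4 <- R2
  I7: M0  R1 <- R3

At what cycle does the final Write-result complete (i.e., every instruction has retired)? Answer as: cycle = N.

cycle 1: I1→M0
cycle 2: I1 RO; I2→M1
cycle 3: I3→A0
cycle 4: I3 RO
cycle 5: I3 EX
cycle 7: I1 EX
cycle 8: I1 WR R2
cycle 9: I2 RO
cycle 10: I3 WR R3
cycle 11: I4→M0
cycle 12: I4 RO
cycle 14: I2 EX
cycle 15: I2 WR R1
cycle 17: I4 EX
cycle 18: I4 WR R3
cycle 19: I5→M0
cycle 20: I5 RO; I6→A0
cycle 21: I6 RO
cycle 22: I6 EX
cycle 23: I6 WR R4
cycle 25: I5 EX
cycle 26: I5 WR R3
cycle 27: I7→M0
cycle 28: I7 RO
cycle 33: I7 EX
cycle 34: I7 WR R1

cycle = 34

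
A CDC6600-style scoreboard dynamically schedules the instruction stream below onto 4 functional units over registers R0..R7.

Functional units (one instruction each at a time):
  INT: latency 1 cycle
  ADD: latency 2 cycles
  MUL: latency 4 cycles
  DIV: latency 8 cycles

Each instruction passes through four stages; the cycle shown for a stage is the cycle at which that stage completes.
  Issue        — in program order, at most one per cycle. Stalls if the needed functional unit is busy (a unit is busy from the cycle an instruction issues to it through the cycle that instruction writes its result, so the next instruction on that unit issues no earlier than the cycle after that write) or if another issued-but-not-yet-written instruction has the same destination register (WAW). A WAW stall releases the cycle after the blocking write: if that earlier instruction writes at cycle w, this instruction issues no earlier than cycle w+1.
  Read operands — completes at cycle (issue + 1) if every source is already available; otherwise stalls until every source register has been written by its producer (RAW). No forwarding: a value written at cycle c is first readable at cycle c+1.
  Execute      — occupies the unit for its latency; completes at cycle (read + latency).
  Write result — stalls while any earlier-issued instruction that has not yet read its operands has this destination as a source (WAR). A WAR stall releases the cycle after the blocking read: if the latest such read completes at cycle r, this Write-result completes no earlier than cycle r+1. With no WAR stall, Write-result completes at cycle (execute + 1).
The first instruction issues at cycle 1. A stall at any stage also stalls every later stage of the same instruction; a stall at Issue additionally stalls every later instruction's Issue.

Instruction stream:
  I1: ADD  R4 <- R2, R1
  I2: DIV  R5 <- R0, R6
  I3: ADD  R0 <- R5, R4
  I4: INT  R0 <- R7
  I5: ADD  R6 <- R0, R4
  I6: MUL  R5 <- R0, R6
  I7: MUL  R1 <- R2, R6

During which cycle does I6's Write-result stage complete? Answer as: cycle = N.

c1: I1 dispatched to ADD
c2: I1 operands ready; I2 dispatched to DIV
c3: I2 operands ready
c4: I1 complete
c5: R4←I1
c6: I3 dispatched to ADD
c11: I2 complete
c12: R5←I2
c13: I3 operands ready
c15: I3 complete
c16: R0←I3
c17: I4 dispatched to INT
c18: I4 operands ready; I5 dispatched to ADD
c19: I4 complete; I6 dispatched to MUL
c20: R0←I4
c21: I5 operands ready
c23: I5 complete
c24: R6←I5
c25: I6 operands ready
c29: I6 complete
c30: R5←I6
c31: I7 dispatched to MUL
c32: I7 operands ready
c36: I7 complete
c37: R1←I7

cycle = 30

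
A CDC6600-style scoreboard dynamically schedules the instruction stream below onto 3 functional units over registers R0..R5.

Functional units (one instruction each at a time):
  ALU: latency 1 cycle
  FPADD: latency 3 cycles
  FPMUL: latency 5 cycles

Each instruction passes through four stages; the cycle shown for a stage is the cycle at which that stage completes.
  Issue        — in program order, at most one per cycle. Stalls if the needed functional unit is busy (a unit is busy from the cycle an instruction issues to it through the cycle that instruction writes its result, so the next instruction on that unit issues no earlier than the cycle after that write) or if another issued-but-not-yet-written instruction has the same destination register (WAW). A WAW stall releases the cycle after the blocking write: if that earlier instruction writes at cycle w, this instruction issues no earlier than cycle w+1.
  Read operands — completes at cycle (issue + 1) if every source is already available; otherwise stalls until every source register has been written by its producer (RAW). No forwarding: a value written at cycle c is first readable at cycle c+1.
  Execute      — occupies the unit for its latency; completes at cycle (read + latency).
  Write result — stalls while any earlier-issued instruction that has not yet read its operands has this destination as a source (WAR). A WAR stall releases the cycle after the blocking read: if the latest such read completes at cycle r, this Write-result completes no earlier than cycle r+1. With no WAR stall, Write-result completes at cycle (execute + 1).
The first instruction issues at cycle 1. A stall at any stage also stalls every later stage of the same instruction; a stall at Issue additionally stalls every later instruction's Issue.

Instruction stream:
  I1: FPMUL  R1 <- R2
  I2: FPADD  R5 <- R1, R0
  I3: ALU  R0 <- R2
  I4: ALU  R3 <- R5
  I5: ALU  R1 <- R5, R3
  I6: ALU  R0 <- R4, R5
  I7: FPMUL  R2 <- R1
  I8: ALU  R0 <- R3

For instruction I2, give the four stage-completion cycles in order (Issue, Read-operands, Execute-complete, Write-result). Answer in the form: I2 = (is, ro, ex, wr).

1) issue 1, read 2, done 7, write 8
2) issue 2, read 9, done 12, write 13  <RAW R1: wait I1 write@8>
3) issue 3, read 4, done 5, write 10  <WAR R0: wait I2 read@9>
4) issue 11, read 14, done 15, write 16  <struct: ALU busy until I3 writes@10 / RAW R5: wait I2 write@13>
5) issue 17, read 18, done 19, write 20  <struct: ALU busy until I4 writes@16>
6) issue 21, read 22, done 23, write 24  <struct: ALU busy until I5 writes@20>
7) issue 22, read 23, done 28, write 29
8) issue 25, read 26, done 27, write 28  <struct: ALU busy until I6 writes@24>

I2 = (2, 9, 12, 13)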